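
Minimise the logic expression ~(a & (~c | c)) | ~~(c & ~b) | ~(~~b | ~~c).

~(a & (~c | c)) | ~~(c & ~b) | ~(~~b | ~~c)
= ~a | ~~(c & ~b) | ~(~~b | ~~c)   (complement / identity)
= ~a | ~~(c & ~b) | ~b & ~c   (De Morgan)
= ~a | c & ~b | ~b & ~c   (double negation)
= ~a | ~b   (distribution)

~a | ~b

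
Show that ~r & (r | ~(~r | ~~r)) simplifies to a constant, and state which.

~r & (r | ~(~r | ~~r))
= ~r & (r | r & ~r)   [De Morgan]
= ~r & r   [complement / identity]
= 0   [complement]

0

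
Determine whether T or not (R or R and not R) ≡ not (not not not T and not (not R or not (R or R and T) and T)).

E1: T or not (R or R and not R)
    = T or not R   — complement / identity
E2: not (not not not T and not (not R or not (R or R and T) and T))
    = not (not not not T and not (not R or not R and T))   — absorption
    = not (not not not T and not not R)   — absorption
    = not (not T and not not R)   — double negation
    = T or not R   — De Morgan
Both reduce to T or not R, so they are equivalent.

Yes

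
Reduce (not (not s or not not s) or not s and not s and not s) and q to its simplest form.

(not (not s or not not s) or not s and not s and not s) and q
= (s and not s or not s and not s and not s) and q
= (s and not s or not s and not s) and q
= not s and q

not s and q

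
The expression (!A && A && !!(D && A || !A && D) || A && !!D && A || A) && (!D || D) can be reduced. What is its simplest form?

A

(!A && A && !!(D && A || !A && D) || A && !!D && A || A) && (!D || D)
= !A && A && !!(D && A || !A && D) || A && !!D && A || A
= !A && A && !!D || A && !!D && A || A
= A && !!D || A
= A && D || A
= A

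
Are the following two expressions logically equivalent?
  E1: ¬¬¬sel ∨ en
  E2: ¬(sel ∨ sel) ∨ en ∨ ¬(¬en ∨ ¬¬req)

Yes

E1: ¬¬¬sel ∨ en
    = ¬sel ∨ en
E2: ¬(sel ∨ sel) ∨ en ∨ ¬(¬en ∨ ¬¬req)
    = ¬sel ∨ en ∨ ¬(¬en ∨ ¬¬req)
    = ¬sel ∨ en ∨ en ∧ ¬req
    = ¬sel ∨ en
Both reduce to ¬sel ∨ en, so they are equivalent.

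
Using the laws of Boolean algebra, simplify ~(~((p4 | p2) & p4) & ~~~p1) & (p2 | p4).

~(~((p4 | p2) & p4) & ~~~p1) & (p2 | p4)
= ~(~((p4 | p2) & p4) & ~p1) & (p2 | p4)   [double negation]
= ((p4 | p2) & p4 | p1) & (p2 | p4)   [De Morgan]
= (p4 | p1) & (p2 | p4)   [absorption]
= p1 & p2 | p4   [distribution]

p1 & p2 | p4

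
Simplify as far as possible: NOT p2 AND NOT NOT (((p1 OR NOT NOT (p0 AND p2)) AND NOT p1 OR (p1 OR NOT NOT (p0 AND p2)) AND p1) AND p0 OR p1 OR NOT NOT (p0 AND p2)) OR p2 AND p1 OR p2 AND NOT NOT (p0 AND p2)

p1 OR p0 AND p2

NOT p2 AND NOT NOT (((p1 OR NOT NOT (p0 AND p2)) AND NOT p1 OR (p1 OR NOT NOT (p0 AND p2)) AND p1) AND p0 OR p1 OR NOT NOT (p0 AND p2)) OR p2 AND p1 OR p2 AND NOT NOT (p0 AND p2)
= NOT p2 AND NOT NOT ((p1 OR NOT NOT (p0 AND p2)) AND p0 OR p1 OR NOT NOT (p0 AND p2)) OR p2 AND p1 OR p2 AND NOT NOT (p0 AND p2)   (distribution)
= NOT p2 AND NOT NOT ((p1 OR NOT NOT (p0 AND p2)) AND p0 OR p1 OR NOT NOT (p0 AND p2)) OR (p1 OR NOT NOT (p0 AND p2)) AND p2   (distribution)
= NOT p2 AND ((p1 OR NOT NOT (p0 AND p2)) AND p0 OR p1 OR NOT NOT (p0 AND p2)) OR (p1 OR NOT NOT (p0 AND p2)) AND p2   (double negation)
= NOT p2 AND (p1 OR NOT NOT (p0 AND p2)) OR (p1 OR NOT NOT (p0 AND p2)) AND p2   (absorption)
= p1 OR NOT NOT (p0 AND p2)   (distribution)
= p1 OR p0 AND p2   (double negation)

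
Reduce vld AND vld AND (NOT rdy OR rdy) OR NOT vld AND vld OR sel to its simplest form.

vld AND vld AND (NOT rdy OR rdy) OR NOT vld AND vld OR sel
= vld AND vld OR NOT vld AND vld OR sel   [complement / identity]
= vld OR sel   [distribution]

vld OR sel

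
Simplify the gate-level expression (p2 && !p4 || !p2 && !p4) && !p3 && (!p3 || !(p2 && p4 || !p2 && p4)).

(p2 && !p4 || !p2 && !p4) && !p3 && (!p3 || !(p2 && p4 || !p2 && p4))
= !p4 && !p3 && (!p3 || !(p2 && p4 || !p2 && p4))
= !p4 && !p3 && (!p3 || !p4)
= !p4 && !p3

!p4 && !p3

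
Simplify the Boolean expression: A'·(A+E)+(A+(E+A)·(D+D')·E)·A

A+E

A'·(A+E)+(A+(E+A)·(D+D')·E)·A
= A'·(A+E)+(A+(E+A)·E)·A   — complement / identity
= A'·(A+E)+(A+E)·A   — absorption
= A+E   — distribution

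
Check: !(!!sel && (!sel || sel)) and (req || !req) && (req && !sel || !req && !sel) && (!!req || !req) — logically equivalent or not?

Yes

E1: !(!!sel && (!sel || sel))
    = !!!sel   [complement / identity]
    = !sel   [double negation]
E2: (req || !req) && (req && !sel || !req && !sel) && (!!req || !req)
    = (req || !req) && !sel && (!!req || !req)   [distribution]
    = (req || !req) && !sel && (req || !req)   [double negation]
    = !sel && (req || !req)   [complement / identity]
    = !sel   [complement / identity]
Both reduce to !sel, so they are equivalent.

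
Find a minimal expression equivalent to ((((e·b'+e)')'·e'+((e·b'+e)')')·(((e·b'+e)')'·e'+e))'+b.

((((e·b'+e)')'·e'+((e·b'+e)')')·(((e·b'+e)')'·e'+e))'+b
= (((e·b'+e)')'·e+((e·b'+e)')'·e')'+b   (distribution)
= (((e·b'+e)')')'+b   (distribution)
= (e·b'+e)'+b   (double negation)
= e'+b   (absorption)

e'+b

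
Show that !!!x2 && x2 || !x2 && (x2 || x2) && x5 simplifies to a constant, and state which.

false

!!!x2 && x2 || !x2 && (x2 || x2) && x5
= !!!x2 && x2 || !x2 && x2 && x5   [idempotence]
= !x2 && x2 || !x2 && x2 && x5   [double negation]
= !x2 && x2   [absorption]
= false   [complement]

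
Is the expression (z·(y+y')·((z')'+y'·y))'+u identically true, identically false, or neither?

neither

(z·(y+y')·((z')'+y'·y))'+u
= (z·((z')'+y'·y))'+u   (complement / identity)
= (z·(z')')'+u   (complement / identity)
= (z·z)'+u   (double negation)
= z'+u   (idempotence)
This depends on u, z, so it is not a constant.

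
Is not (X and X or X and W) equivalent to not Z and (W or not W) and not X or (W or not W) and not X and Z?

Yes

E1: not (X and X or X and W)
    = not (X and (X or W))   (distribution)
    = not X   (absorption)
E2: not Z and (W or not W) and not X or (W or not W) and not X and Z
    = (W or not W) and not X   (distribution)
    = not X   (complement / identity)
Both reduce to not X, so they are equivalent.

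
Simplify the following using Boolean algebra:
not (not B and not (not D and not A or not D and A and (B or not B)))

B or not D

not (not B and not (not D and not A or not D and A and (B or not B)))
= not (not B and not (not D and not A or not D and A))   [complement / identity]
= B or not D and not A or not D and A   [De Morgan]
= B or not D   [distribution]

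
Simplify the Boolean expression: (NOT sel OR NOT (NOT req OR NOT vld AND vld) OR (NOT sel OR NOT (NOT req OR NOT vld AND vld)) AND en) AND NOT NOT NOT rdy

(NOT sel OR req) AND NOT rdy

(NOT sel OR NOT (NOT req OR NOT vld AND vld) OR (NOT sel OR NOT (NOT req OR NOT vld AND vld)) AND en) AND NOT NOT NOT rdy
= (NOT sel OR NOT (NOT req OR NOT vld AND vld)) AND NOT NOT NOT rdy   [absorption]
= (NOT sel OR NOT NOT req) AND NOT NOT NOT rdy   [complement / identity]
= (NOT sel OR NOT NOT req) AND NOT rdy   [double negation]
= (NOT sel OR req) AND NOT rdy   [double negation]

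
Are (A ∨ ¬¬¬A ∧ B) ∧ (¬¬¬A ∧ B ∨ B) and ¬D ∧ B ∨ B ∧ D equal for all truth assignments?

Yes

E1: (A ∨ ¬¬¬A ∧ B) ∧ (¬¬¬A ∧ B ∨ B)
    = A ∧ B ∨ ¬¬¬A ∧ B   — distribution
    = A ∧ B ∨ ¬A ∧ B   — double negation
    = B   — distribution
E2: ¬D ∧ B ∨ B ∧ D
    = B   — distribution
Both reduce to B, so they are equivalent.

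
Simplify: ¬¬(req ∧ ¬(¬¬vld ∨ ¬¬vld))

req ∧ ¬vld

¬¬(req ∧ ¬(¬¬vld ∨ ¬¬vld))
= ¬¬(req ∧ ¬¬¬vld)   (idempotence)
= ¬¬(req ∧ ¬vld)   (double negation)
= req ∧ ¬vld   (double negation)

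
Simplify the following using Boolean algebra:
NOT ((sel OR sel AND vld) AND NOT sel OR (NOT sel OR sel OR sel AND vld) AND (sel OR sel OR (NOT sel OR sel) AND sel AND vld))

NOT ((sel OR sel AND vld) AND NOT sel OR (NOT sel OR sel OR sel AND vld) AND (sel OR sel OR (NOT sel OR sel) AND sel AND vld))
= NOT ((sel OR sel AND vld) AND NOT sel OR (NOT sel OR sel OR sel AND vld) AND (sel OR sel OR sel AND vld))
= NOT ((sel OR sel AND vld) AND NOT sel OR sel OR sel AND vld OR NOT sel AND sel)
= NOT ((sel OR sel AND vld) AND NOT sel OR sel OR sel AND vld)
= NOT (sel OR sel AND vld)
= NOT sel

NOT sel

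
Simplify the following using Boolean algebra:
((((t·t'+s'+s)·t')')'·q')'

((((t·t'+s'+s)·t')')'·q')'
= ((t·t'+s'+s)·t')'+q   — De Morgan
= ((s'+s)·t')'+q   — complement / identity
= (t')'+q   — complement / identity
= t+q   — double negation

t+q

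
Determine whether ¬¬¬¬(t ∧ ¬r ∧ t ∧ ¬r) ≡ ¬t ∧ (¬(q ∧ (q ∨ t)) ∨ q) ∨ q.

No

E1: ¬¬¬¬(t ∧ ¬r ∧ t ∧ ¬r)
    = ¬¬(t ∧ ¬r ∧ t ∧ ¬r)   [double negation]
    = ¬¬(t ∧ ¬r)   [idempotence]
    = t ∧ ¬r   [double negation]
E2: ¬t ∧ (¬(q ∧ (q ∨ t)) ∨ q) ∨ q
    = ¬t ∧ (¬q ∨ q) ∨ q   [absorption]
    = ¬t ∨ q   [complement / identity]
These differ: at q=1, r=0, t=0, E1 = 0 but E2 = 1.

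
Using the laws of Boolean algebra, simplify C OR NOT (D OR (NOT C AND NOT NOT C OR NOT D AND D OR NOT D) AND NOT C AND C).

C OR NOT D

C OR NOT (D OR (NOT C AND NOT NOT C OR NOT D AND D OR NOT D) AND NOT C AND C)
= C OR NOT (D OR (NOT C AND NOT NOT C OR NOT D) AND NOT C AND C)   — complement / identity
= C OR NOT (D OR (NOT C AND C OR NOT D) AND NOT C AND C)   — double negation
= C OR NOT (D OR NOT C AND C)   — absorption
= C OR NOT D   — complement / identity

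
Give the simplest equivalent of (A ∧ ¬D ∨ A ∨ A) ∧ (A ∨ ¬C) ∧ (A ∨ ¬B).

(A ∧ ¬D ∨ A ∨ A) ∧ (A ∨ ¬C) ∧ (A ∨ ¬B)
= (A ∨ (A ∧ ¬D ∨ A) ∧ ¬C) ∧ (A ∨ ¬B)   — distribution
= (A ∨ A ∧ ¬C) ∧ (A ∨ ¬B)   — absorption
= A ∧ (A ∨ ¬B)   — absorption
= A   — absorption

A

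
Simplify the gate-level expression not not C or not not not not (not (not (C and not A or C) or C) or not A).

not not C or not not not not (not (not (C and not A or C) or C) or not A)
= C or not not not not (not (not (C and not A or C) or C) or not A)   — double negation
= C or not not (not (not (C and not A or C) or C) or not A)   — double negation
= C or not not (not (not C or C) or not A)   — absorption
= C or not ((not C or C) and A)   — De Morgan
= C or not A   — complement / identity

C or not A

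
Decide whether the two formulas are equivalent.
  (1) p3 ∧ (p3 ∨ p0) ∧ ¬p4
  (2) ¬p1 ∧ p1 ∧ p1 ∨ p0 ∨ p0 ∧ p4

E1: p3 ∧ (p3 ∨ p0) ∧ ¬p4
    = p3 ∧ ¬p4
E2: ¬p1 ∧ p1 ∧ p1 ∨ p0 ∨ p0 ∧ p4
    = ¬p1 ∧ p1 ∨ p0 ∨ p0 ∧ p4
    = ¬p1 ∧ p1 ∨ p0
    = p0
These differ: at p0=1, p1=0, p3=0, p4=1, E1 = 0 but E2 = 1.

No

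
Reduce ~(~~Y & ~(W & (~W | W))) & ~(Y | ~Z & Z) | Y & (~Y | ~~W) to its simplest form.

~(~~Y & ~(W & (~W | W))) & ~(Y | ~Z & Z) | Y & (~Y | ~~W)
= ~(~~Y & ~(W & (~W | W))) & ~Y | Y & (~Y | ~~W)
= (~Y | W & (~W | W)) & ~Y | Y & (~Y | ~~W)
= (~Y | W & (~W | W)) & ~Y | Y & (~Y | W)
= (~Y | W) & ~Y | Y & (~Y | W)
= ~Y | W

~Y | W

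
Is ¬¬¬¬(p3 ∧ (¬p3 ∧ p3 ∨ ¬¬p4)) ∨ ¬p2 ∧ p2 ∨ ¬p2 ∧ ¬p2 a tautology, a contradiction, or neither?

¬¬¬¬(p3 ∧ (¬p3 ∧ p3 ∨ ¬¬p4)) ∨ ¬p2 ∧ p2 ∨ ¬p2 ∧ ¬p2
= ¬¬¬¬(p3 ∧ (¬p3 ∧ p3 ∨ p4)) ∨ ¬p2 ∧ p2 ∨ ¬p2 ∧ ¬p2   [double negation]
= ¬¬¬¬(p3 ∧ p4) ∨ ¬p2 ∧ p2 ∨ ¬p2 ∧ ¬p2   [complement / identity]
= ¬¬¬¬(p3 ∧ p4) ∨ ¬p2   [distribution]
= ¬¬(p3 ∧ p4) ∨ ¬p2   [double negation]
= p3 ∧ p4 ∨ ¬p2   [double negation]
This depends on p2, p3, p4, so it is not a constant.

neither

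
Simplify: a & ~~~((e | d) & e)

a & ~e

a & ~~~((e | d) & e)
= a & ~~~e
= a & ~e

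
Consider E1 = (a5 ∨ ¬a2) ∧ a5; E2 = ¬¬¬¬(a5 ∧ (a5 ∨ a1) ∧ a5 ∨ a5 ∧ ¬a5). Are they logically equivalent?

Yes

E1: (a5 ∨ ¬a2) ∧ a5
    = a5   — absorption
E2: ¬¬¬¬(a5 ∧ (a5 ∨ a1) ∧ a5 ∨ a5 ∧ ¬a5)
    = ¬¬(a5 ∧ (a5 ∨ a1) ∧ a5 ∨ a5 ∧ ¬a5)   — double negation
    = ¬¬(a5 ∧ a5 ∨ a5 ∧ ¬a5)   — absorption
    = a5 ∧ a5 ∨ a5 ∧ ¬a5   — double negation
    = a5   — distribution
Both reduce to a5, so they are equivalent.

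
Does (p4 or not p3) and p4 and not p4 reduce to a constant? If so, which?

yes, False

(p4 or not p3) and p4 and not p4
= p4 and not p4   [absorption]
= False   [complement]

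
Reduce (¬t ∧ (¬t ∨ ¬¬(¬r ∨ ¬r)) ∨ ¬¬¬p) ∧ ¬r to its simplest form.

(¬t ∨ ¬p) ∧ ¬r

(¬t ∧ (¬t ∨ ¬¬(¬r ∨ ¬r)) ∨ ¬¬¬p) ∧ ¬r
= (¬t ∧ (¬t ∨ ¬¬¬r) ∨ ¬¬¬p) ∧ ¬r
= (¬t ∧ (¬t ∨ ¬¬¬r) ∨ ¬p) ∧ ¬r
= (¬t ∧ (¬t ∨ ¬r) ∨ ¬p) ∧ ¬r
= (¬t ∨ ¬p) ∧ ¬r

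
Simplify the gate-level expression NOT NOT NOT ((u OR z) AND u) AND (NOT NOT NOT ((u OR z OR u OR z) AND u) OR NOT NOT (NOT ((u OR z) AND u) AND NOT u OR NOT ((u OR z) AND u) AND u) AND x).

NOT u

NOT NOT NOT ((u OR z) AND u) AND (NOT NOT NOT ((u OR z OR u OR z) AND u) OR NOT NOT (NOT ((u OR z) AND u) AND NOT u OR NOT ((u OR z) AND u) AND u) AND x)
= NOT NOT NOT ((u OR z) AND u) AND (NOT NOT NOT ((u OR z OR u OR z) AND u) OR NOT NOT NOT ((u OR z) AND u) AND x)   — distribution
= NOT NOT NOT ((u OR z) AND u) AND (NOT NOT NOT ((u OR z) AND u) OR NOT NOT NOT ((u OR z) AND u) AND x)   — idempotence
= NOT NOT NOT ((u OR z) AND u) AND NOT NOT NOT ((u OR z) AND u)   — absorption
= NOT NOT NOT ((u OR z) AND u)   — idempotence
= NOT NOT NOT u   — absorption
= NOT u   — double negation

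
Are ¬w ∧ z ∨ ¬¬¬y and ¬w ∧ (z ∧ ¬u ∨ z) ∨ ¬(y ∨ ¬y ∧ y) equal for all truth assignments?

E1: ¬w ∧ z ∨ ¬¬¬y
    = ¬w ∧ z ∨ ¬y   [double negation]
E2: ¬w ∧ (z ∧ ¬u ∨ z) ∨ ¬(y ∨ ¬y ∧ y)
    = ¬w ∧ z ∨ ¬(y ∨ ¬y ∧ y)   [absorption]
    = ¬w ∧ z ∨ ¬y   [complement / identity]
Both reduce to ¬w ∧ z ∨ ¬y, so they are equivalent.

Yes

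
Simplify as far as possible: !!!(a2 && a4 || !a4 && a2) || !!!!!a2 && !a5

!a2

!!!(a2 && a4 || !a4 && a2) || !!!!!a2 && !a5
= !!!a2 || !!!!!a2 && !a5   — distribution
= !!!a2 || !!!a2 && !a5   — double negation
= !!!a2   — absorption
= !a2   — double negation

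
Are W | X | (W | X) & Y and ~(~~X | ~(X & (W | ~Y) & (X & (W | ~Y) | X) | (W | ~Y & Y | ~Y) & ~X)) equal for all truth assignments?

No

E1: W | X | (W | X) & Y
    = W | X   [absorption]
E2: ~(~~X | ~(X & (W | ~Y) & (X & (W | ~Y) | X) | (W | ~Y & Y | ~Y) & ~X))
    = ~X & (X & (W | ~Y) & (X & (W | ~Y) | X) | (W | ~Y & Y | ~Y) & ~X)   [De Morgan]
    = ~X & (X & (W | ~Y) | (W | ~Y & Y | ~Y) & ~X)   [absorption]
    = ~X & (X & (W | ~Y) | (W | ~Y) & ~X)   [complement / identity]
    = ~X & (W | ~Y)   [distribution]
These differ: at W=0, X=1, Y=0, E1 = 1 but E2 = 0.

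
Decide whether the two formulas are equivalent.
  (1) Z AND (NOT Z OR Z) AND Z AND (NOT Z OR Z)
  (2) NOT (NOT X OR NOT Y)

No

E1: Z AND (NOT Z OR Z) AND Z AND (NOT Z OR Z)
    = Z AND (NOT Z OR Z)   — idempotence
    = Z   — complement / identity
E2: NOT (NOT X OR NOT Y)
    = X AND Y   — De Morgan
These differ: at X=0, Y=0, Z=1, E1 = 1 but E2 = 0.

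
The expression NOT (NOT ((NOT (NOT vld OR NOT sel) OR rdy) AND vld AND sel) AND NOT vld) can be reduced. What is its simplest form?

vld

NOT (NOT ((NOT (NOT vld OR NOT sel) OR rdy) AND vld AND sel) AND NOT vld)
= NOT (NOT ((vld AND sel OR rdy) AND vld AND sel) AND NOT vld)   (De Morgan)
= NOT (NOT (vld AND sel) AND NOT vld)   (absorption)
= vld AND sel OR vld   (De Morgan)
= vld   (absorption)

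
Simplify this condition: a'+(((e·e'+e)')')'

a'+(((e·e'+e)')')'
= a'+((e')')'   (complement / identity)
= a'+e'   (double negation)

a'+e'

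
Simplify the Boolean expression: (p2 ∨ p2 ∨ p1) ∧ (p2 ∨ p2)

(p2 ∨ p2 ∨ p1) ∧ (p2 ∨ p2)
= p2 ∨ p2
= p2

p2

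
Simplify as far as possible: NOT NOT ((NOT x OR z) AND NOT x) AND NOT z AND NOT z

NOT NOT ((NOT x OR z) AND NOT x) AND NOT z AND NOT z
= NOT NOT NOT x AND NOT z AND NOT z
= NOT NOT NOT x AND NOT z
= NOT x AND NOT z

NOT x AND NOT z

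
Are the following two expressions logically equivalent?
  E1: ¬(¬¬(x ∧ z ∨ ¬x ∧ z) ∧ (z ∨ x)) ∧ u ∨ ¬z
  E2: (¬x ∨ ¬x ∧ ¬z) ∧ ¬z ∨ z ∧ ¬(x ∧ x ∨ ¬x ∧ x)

No

E1: ¬(¬¬(x ∧ z ∨ ¬x ∧ z) ∧ (z ∨ x)) ∧ u ∨ ¬z
    = ¬(¬¬z ∧ (z ∨ x)) ∧ u ∨ ¬z   — distribution
    = ¬(z ∧ (z ∨ x)) ∧ u ∨ ¬z   — double negation
    = ¬z ∧ u ∨ ¬z   — absorption
    = ¬z   — absorption
E2: (¬x ∨ ¬x ∧ ¬z) ∧ ¬z ∨ z ∧ ¬(x ∧ x ∨ ¬x ∧ x)
    = (¬x ∨ ¬x ∧ ¬z) ∧ ¬z ∨ z ∧ ¬x   — distribution
    = ¬x ∧ ¬z ∨ z ∧ ¬x   — absorption
    = ¬x   — distribution
These differ: at u=0, x=1, z=0, E1 = 1 but E2 = 0.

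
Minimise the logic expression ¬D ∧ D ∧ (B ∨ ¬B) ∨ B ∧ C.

¬D ∧ D ∧ (B ∨ ¬B) ∨ B ∧ C
= ¬D ∧ D ∨ B ∧ C   [complement / identity]
= B ∧ C   [complement / identity]

B ∧ C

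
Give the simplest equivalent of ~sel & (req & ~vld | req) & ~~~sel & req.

~sel & req

~sel & (req & ~vld | req) & ~~~sel & req
= ~sel & (req & ~vld | req) & ~sel & req   (double negation)
= ~sel & req & ~sel & req   (absorption)
= ~sel & req   (idempotence)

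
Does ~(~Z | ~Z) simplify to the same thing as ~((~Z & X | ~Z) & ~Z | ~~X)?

E1: ~(~Z | ~Z)
    = Z & Z   (De Morgan)
    = Z   (idempotence)
E2: ~((~Z & X | ~Z) & ~Z | ~~X)
    = ~(~Z & ~Z | ~~X)   (absorption)
    = ~(~Z | ~~X)   (idempotence)
    = Z & ~X   (De Morgan)
These differ: at X=1, Z=1, E1 = 1 but E2 = 0.

No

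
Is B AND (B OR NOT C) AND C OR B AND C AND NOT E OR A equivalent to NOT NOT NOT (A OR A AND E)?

No

E1: B AND (B OR NOT C) AND C OR B AND C AND NOT E OR A
    = B AND C OR B AND C AND NOT E OR A   [absorption]
    = B AND C OR A   [absorption]
E2: NOT NOT NOT (A OR A AND E)
    = NOT (A OR A AND E)   [double negation]
    = NOT A   [absorption]
These differ: at A=1, B=1, C=0, E=0, E1 = 1 but E2 = 0.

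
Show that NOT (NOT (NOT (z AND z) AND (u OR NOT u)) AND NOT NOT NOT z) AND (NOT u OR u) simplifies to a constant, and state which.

NOT (NOT (NOT (z AND z) AND (u OR NOT u)) AND NOT NOT NOT z) AND (NOT u OR u)
= NOT (NOT (NOT z AND (u OR NOT u)) AND NOT NOT NOT z) AND (NOT u OR u)   [idempotence]
= NOT (NOT (NOT z AND (u OR NOT u)) AND NOT z) AND (NOT u OR u)   [double negation]
= NOT (NOT NOT z AND NOT z) AND (NOT u OR u)   [complement / identity]
= (NOT z OR z) AND (NOT u OR u)   [De Morgan]
= NOT z OR z   [complement / identity]
= TRUE   [complement]

TRUE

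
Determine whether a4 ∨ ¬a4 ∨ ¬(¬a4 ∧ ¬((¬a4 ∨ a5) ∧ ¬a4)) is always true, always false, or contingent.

always true

a4 ∨ ¬a4 ∨ ¬(¬a4 ∧ ¬((¬a4 ∨ a5) ∧ ¬a4))
= a4 ∨ ¬a4 ∨ ¬(¬a4 ∧ ¬¬a4)   (absorption)
= a4 ∨ ¬a4 ∨ a4 ∨ ¬a4   (De Morgan)
= a4 ∨ ¬a4   (idempotence)
= True   (complement)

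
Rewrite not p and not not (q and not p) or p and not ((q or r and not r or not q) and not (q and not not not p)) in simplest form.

q and not p

not p and not not (q and not p) or p and not ((q or r and not r or not q) and not (q and not not not p))
= not p and not not (q and not p) or p and not ((q or not q) and not (q and not not not p))   — complement / identity
= not p and not not (q and not p) or p and not ((q or not q) and not (q and not p))   — double negation
= not p and not not (q and not p) or p and not not (q and not p)   — complement / identity
= not not (q and not p)   — distribution
= q and not p   — double negation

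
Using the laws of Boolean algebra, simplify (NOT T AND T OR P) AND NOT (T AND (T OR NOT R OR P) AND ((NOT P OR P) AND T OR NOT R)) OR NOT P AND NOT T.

NOT T

(NOT T AND T OR P) AND NOT (T AND (T OR NOT R OR P) AND ((NOT P OR P) AND T OR NOT R)) OR NOT P AND NOT T
= (NOT T AND T OR P) AND NOT (T AND (T OR NOT R OR P) AND (T OR NOT R)) OR NOT P AND NOT T   — complement / identity
= (NOT T AND T OR P) AND NOT (T AND (T OR NOT R)) OR NOT P AND NOT T   — absorption
= P AND NOT (T AND (T OR NOT R)) OR NOT P AND NOT T   — complement / identity
= P AND NOT T OR NOT P AND NOT T   — absorption
= NOT T   — distribution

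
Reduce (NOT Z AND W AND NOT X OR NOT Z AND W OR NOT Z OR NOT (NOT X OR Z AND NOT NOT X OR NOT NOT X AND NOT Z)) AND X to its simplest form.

(NOT Z AND W AND NOT X OR NOT Z AND W OR NOT Z OR NOT (NOT X OR Z AND NOT NOT X OR NOT NOT X AND NOT Z)) AND X
= (NOT Z AND W OR NOT Z OR NOT (NOT X OR Z AND NOT NOT X OR NOT NOT X AND NOT Z)) AND X   — absorption
= (NOT Z AND W OR NOT Z OR NOT (NOT X OR NOT NOT X)) AND X   — distribution
= (NOT Z OR NOT (NOT X OR NOT NOT X)) AND X   — absorption
= (NOT Z OR X AND NOT X) AND X   — De Morgan
= NOT Z AND X   — complement / identity

NOT Z AND X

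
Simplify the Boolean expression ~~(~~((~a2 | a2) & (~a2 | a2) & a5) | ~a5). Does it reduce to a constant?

1

~~(~~((~a2 | a2) & (~a2 | a2) & a5) | ~a5)
= ~~((~a2 | a2) & (~a2 | a2) & a5 | ~a5)   — double negation
= ~~((~a2 | a2) & a5 | ~a5)   — complement / identity
= ~~(a5 | ~a5)   — complement / identity
= a5 | ~a5   — double negation
= 1   — complement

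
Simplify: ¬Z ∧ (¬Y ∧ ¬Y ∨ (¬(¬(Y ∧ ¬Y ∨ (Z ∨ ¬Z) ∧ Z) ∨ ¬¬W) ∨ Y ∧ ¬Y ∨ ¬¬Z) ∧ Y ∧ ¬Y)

¬Z ∧ ¬Y

¬Z ∧ (¬Y ∧ ¬Y ∨ (¬(¬(Y ∧ ¬Y ∨ (Z ∨ ¬Z) ∧ Z) ∨ ¬¬W) ∨ Y ∧ ¬Y ∨ ¬¬Z) ∧ Y ∧ ¬Y)
= ¬Z ∧ (¬Y ∧ ¬Y ∨ ((Y ∧ ¬Y ∨ (Z ∨ ¬Z) ∧ Z) ∧ ¬W ∨ Y ∧ ¬Y ∨ ¬¬Z) ∧ Y ∧ ¬Y)   (De Morgan)
= ¬Z ∧ (¬Y ∧ ¬Y ∨ ((Y ∧ ¬Y ∨ (Z ∨ ¬Z) ∧ Z) ∧ ¬W ∨ Y ∧ ¬Y ∨ Z) ∧ Y ∧ ¬Y)   (double negation)
= ¬Z ∧ (¬Y ∧ ¬Y ∨ ((Y ∧ ¬Y ∨ Z) ∧ ¬W ∨ Y ∧ ¬Y ∨ Z) ∧ Y ∧ ¬Y)   (complement / identity)
= ¬Z ∧ (¬Y ∧ ¬Y ∨ (Y ∧ ¬Y ∨ Z) ∧ Y ∧ ¬Y)   (absorption)
= ¬Z ∧ (¬Y ∧ ¬Y ∨ Y ∧ ¬Y)   (absorption)
= ¬Z ∧ ¬Y   (distribution)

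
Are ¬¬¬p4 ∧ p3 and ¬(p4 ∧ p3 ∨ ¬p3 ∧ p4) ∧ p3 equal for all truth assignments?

Yes

E1: ¬¬¬p4 ∧ p3
    = ¬p4 ∧ p3   — double negation
E2: ¬(p4 ∧ p3 ∨ ¬p3 ∧ p4) ∧ p3
    = ¬p4 ∧ p3   — distribution
Both reduce to ¬p4 ∧ p3, so they are equivalent.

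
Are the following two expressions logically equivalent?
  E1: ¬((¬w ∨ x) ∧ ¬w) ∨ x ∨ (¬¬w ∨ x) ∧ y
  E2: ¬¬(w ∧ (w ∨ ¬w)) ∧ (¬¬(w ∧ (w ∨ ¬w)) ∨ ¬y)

E1: ¬((¬w ∨ x) ∧ ¬w) ∨ x ∨ (¬¬w ∨ x) ∧ y
    = ¬¬w ∨ x ∨ (¬¬w ∨ x) ∧ y   (absorption)
    = ¬¬w ∨ x   (absorption)
    = w ∨ x   (double negation)
E2: ¬¬(w ∧ (w ∨ ¬w)) ∧ (¬¬(w ∧ (w ∨ ¬w)) ∨ ¬y)
    = ¬¬(w ∧ (w ∨ ¬w))   (absorption)
    = w ∧ (w ∨ ¬w)   (double negation)
    = w   (complement / identity)
These differ: at w=0, x=1, y=1, E1 = 1 but E2 = 0.

No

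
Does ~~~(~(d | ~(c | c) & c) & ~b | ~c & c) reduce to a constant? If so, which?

~~~(~(d | ~(c | c) & c) & ~b | ~c & c)
= ~~~(~(d | ~(c | c) & c) & ~b)   (complement / identity)
= ~(~(d | ~(c | c) & c) & ~b)   (double negation)
= ~(~(d | ~c & c) & ~b)   (idempotence)
= d | ~c & c | b   (De Morgan)
= d | b   (complement / identity)
This depends on b, d, so it is not a constant.

no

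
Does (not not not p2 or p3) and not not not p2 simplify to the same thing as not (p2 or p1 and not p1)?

Yes

E1: (not not not p2 or p3) and not not not p2
    = not not not p2   [absorption]
    = not p2   [double negation]
E2: not (p2 or p1 and not p1)
    = not p2   [complement / identity]
Both reduce to not p2, so they are equivalent.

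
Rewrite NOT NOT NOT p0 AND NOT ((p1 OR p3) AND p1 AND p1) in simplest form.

NOT NOT NOT p0 AND NOT ((p1 OR p3) AND p1 AND p1)
= NOT p0 AND NOT ((p1 OR p3) AND p1 AND p1)   (double negation)
= NOT p0 AND NOT (p1 AND p1)   (absorption)
= NOT p0 AND NOT p1   (idempotence)

NOT p0 AND NOT p1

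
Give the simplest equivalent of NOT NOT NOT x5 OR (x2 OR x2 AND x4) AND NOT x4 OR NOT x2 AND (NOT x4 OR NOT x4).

NOT x5 OR NOT x4

NOT NOT NOT x5 OR (x2 OR x2 AND x4) AND NOT x4 OR NOT x2 AND (NOT x4 OR NOT x4)
= NOT NOT NOT x5 OR x2 AND NOT x4 OR NOT x2 AND (NOT x4 OR NOT x4)   [absorption]
= NOT NOT NOT x5 OR x2 AND NOT x4 OR NOT x2 AND NOT x4   [idempotence]
= NOT NOT NOT x5 OR NOT x4   [distribution]
= NOT x5 OR NOT x4   [double negation]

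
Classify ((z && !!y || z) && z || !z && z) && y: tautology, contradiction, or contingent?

contingent

((z && !!y || z) && z || !z && z) && y
= ((z && y || z) && z || !z && z) && y
= (z && z || !z && z) && y
= z && y
This depends on y, z, so it is not a constant.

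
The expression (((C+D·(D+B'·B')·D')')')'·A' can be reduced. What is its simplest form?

(((C+D·(D+B'·B')·D')')')'·A'
= (((C+D·(D+B')·D')')')'·A'
= (((C+D·D')')')'·A'
= ((C')')'·A'
= C'·A'

C'·A'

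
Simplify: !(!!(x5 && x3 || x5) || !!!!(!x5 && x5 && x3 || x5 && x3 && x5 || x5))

!(!!(x5 && x3 || x5) || !!!!(!x5 && x5 && x3 || x5 && x3 && x5 || x5))
= !(!!(x5 && x3 || x5) || !!(!x5 && x5 && x3 || x5 && x3 && x5 || x5))   [double negation]
= !(!!(x5 && x3 || x5) || !!(x5 && x3 || x5))   [distribution]
= !!!(x5 && x3 || x5)   [idempotence]
= !!!x5   [absorption]
= !x5   [double negation]

!x5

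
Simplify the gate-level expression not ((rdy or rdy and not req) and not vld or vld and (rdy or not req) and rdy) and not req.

not rdy and not req

not ((rdy or rdy and not req) and not vld or vld and (rdy or not req) and rdy) and not req
= not (rdy and not vld or vld and (rdy or not req) and rdy) and not req   (absorption)
= not (rdy and not vld or vld and rdy) and not req   (absorption)
= not rdy and not req   (distribution)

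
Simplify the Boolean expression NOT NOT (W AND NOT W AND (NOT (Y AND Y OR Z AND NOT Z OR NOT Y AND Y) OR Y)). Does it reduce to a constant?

NOT NOT (W AND NOT W AND (NOT (Y AND Y OR Z AND NOT Z OR NOT Y AND Y) OR Y))
= NOT NOT (W AND NOT W AND (NOT (Y AND Y OR NOT Y AND Y) OR Y))   (complement / identity)
= NOT NOT (W AND NOT W AND (NOT Y OR Y))   (distribution)
= NOT NOT (W AND NOT W)   (complement / identity)
= W AND NOT W   (double negation)
= FALSE   (complement)

FALSE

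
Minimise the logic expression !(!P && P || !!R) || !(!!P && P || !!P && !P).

!(!P && P || !!R) || !(!!P && P || !!P && !P)
= !(!P && P || !!R) || !!!P   — distribution
= !!!R || !!!P   — complement / identity
= !!!R || !P   — double negation
= !R || !P   — double negation

!R || !P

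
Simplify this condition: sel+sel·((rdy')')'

sel+sel·((rdy')')'
= sel+sel·rdy'   (double negation)
= sel   (absorption)

sel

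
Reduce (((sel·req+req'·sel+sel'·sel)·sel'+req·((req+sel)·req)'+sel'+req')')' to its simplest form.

sel'+req'

(((sel·req+req'·sel+sel'·sel)·sel'+req·((req+sel)·req)'+sel'+req')')'
= (((sel+sel'·sel)·sel'+req·((req+sel)·req)'+sel'+req')')'
= (((sel+sel'·sel)·sel'+req·req'+sel'+req')')'
= (((sel+sel'·sel)·sel'+sel'+req')')'
= (sel+sel'·sel)·sel'+sel'+req'
= sel·sel'+sel'+req'
= sel'+req'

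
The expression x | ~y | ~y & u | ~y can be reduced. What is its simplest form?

x | ~y | ~y & u | ~y
= x | ~y | ~y   [absorption]
= x | ~y   [idempotence]

x | ~y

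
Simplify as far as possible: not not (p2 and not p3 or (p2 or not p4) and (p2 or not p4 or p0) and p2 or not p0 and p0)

not not (p2 and not p3 or (p2 or not p4) and (p2 or not p4 or p0) and p2 or not p0 and p0)
= not not (p2 and not p3 or (p2 or not p4) and (p2 or not p4 or p0) and p2)   (complement / identity)
= not not (p2 and not p3 or (p2 or not p4) and p2)   (absorption)
= p2 and not p3 or (p2 or not p4) and p2   (double negation)
= p2 and not p3 or p2   (absorption)
= p2   (absorption)

p2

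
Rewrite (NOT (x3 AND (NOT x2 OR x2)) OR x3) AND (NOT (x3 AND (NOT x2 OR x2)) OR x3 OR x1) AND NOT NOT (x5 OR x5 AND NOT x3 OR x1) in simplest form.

(NOT (x3 AND (NOT x2 OR x2)) OR x3) AND (NOT (x3 AND (NOT x2 OR x2)) OR x3 OR x1) AND NOT NOT (x5 OR x5 AND NOT x3 OR x1)
= (NOT (x3 AND (NOT x2 OR x2)) OR x3) AND (NOT (x3 AND (NOT x2 OR x2)) OR x3 OR x1) AND NOT NOT (x5 OR x1)   [absorption]
= (NOT (x3 AND (NOT x2 OR x2)) OR x3) AND NOT NOT (x5 OR x1)   [absorption]
= (NOT x3 OR x3) AND NOT NOT (x5 OR x1)   [complement / identity]
= (NOT x3 OR x3) AND (x5 OR x1)   [double negation]
= x5 OR x1   [complement / identity]

x5 OR x1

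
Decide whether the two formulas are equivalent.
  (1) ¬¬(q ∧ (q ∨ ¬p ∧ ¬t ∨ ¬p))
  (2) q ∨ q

E1: ¬¬(q ∧ (q ∨ ¬p ∧ ¬t ∨ ¬p))
    = ¬¬(q ∧ (q ∨ ¬p))   (absorption)
    = q ∧ (q ∨ ¬p)   (double negation)
    = q   (absorption)
E2: q ∨ q
    = q   (idempotence)
Both reduce to q, so they are equivalent.

Yes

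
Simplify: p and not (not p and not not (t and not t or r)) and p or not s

p or not s

p and not (not p and not not (t and not t or r)) and p or not s
= p and not (not p and not not r) and p or not s   (complement / identity)
= p and (p or not r) and p or not s   (De Morgan)
= p and p or not s   (absorption)
= p or not s   (idempotence)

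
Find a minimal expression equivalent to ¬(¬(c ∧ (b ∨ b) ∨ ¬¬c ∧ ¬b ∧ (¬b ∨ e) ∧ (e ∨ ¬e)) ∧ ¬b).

c ∨ b

¬(¬(c ∧ (b ∨ b) ∨ ¬¬c ∧ ¬b ∧ (¬b ∨ e) ∧ (e ∨ ¬e)) ∧ ¬b)
= ¬(¬(c ∧ (b ∨ b) ∨ c ∧ ¬b ∧ (¬b ∨ e) ∧ (e ∨ ¬e)) ∧ ¬b)   (double negation)
= ¬(¬(c ∧ (b ∨ b) ∨ c ∧ ¬b ∧ (¬b ∨ e)) ∧ ¬b)   (complement / identity)
= ¬(¬(c ∧ (b ∨ b) ∨ c ∧ ¬b) ∧ ¬b)   (absorption)
= ¬(¬(c ∧ b ∨ c ∧ ¬b) ∧ ¬b)   (idempotence)
= c ∧ b ∨ c ∧ ¬b ∨ b   (De Morgan)
= c ∨ b   (distribution)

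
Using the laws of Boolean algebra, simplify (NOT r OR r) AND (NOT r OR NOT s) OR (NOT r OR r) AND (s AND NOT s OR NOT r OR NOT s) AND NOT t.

(NOT r OR r) AND (NOT r OR NOT s) OR (NOT r OR r) AND (s AND NOT s OR NOT r OR NOT s) AND NOT t
= (NOT r OR r) AND (NOT r OR NOT s) OR (NOT r OR r) AND (NOT r OR NOT s) AND NOT t   — complement / identity
= (NOT r OR r) AND (NOT r OR NOT s)   — absorption
= NOT r OR NOT s   — complement / identity

NOT r OR NOT s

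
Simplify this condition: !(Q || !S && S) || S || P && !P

!(Q || !S && S) || S || P && !P
= !Q || S || P && !P   (complement / identity)
= !Q || S   (complement / identity)

!Q || S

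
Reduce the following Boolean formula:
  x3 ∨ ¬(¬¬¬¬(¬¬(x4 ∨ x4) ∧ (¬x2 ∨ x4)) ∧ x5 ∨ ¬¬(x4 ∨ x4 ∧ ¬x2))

x3 ∨ ¬(¬¬¬¬(¬¬(x4 ∨ x4) ∧ (¬x2 ∨ x4)) ∧ x5 ∨ ¬¬(x4 ∨ x4 ∧ ¬x2))
= x3 ∨ ¬(¬¬¬¬((x4 ∨ x4) ∧ (¬x2 ∨ x4)) ∧ x5 ∨ ¬¬(x4 ∨ x4 ∧ ¬x2))
= x3 ∨ ¬(¬¬((x4 ∨ x4) ∧ (¬x2 ∨ x4)) ∧ x5 ∨ ¬¬(x4 ∨ x4 ∧ ¬x2))
= x3 ∨ ¬(¬¬(x4 ∨ x4 ∧ ¬x2) ∧ x5 ∨ ¬¬(x4 ∨ x4 ∧ ¬x2))
= x3 ∨ ¬¬¬(x4 ∨ x4 ∧ ¬x2)
= x3 ∨ ¬¬¬x4
= x3 ∨ ¬x4

x3 ∨ ¬x4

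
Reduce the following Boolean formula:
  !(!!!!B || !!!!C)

!B && !C

!(!!!!B || !!!!C)
= !(!!B || !!!!C)
= !B && !!!C
= !B && !C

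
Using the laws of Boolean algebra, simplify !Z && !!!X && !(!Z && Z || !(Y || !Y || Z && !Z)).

!Z && !X

!Z && !!!X && !(!Z && Z || !(Y || !Y || Z && !Z))
= !Z && !!!X && !!(Y || !Y || Z && !Z)
= !Z && !!!X && (Y || !Y || Z && !Z)
= !Z && !!!X && (Y || !Y)
= !Z && !X && (Y || !Y)
= !Z && !X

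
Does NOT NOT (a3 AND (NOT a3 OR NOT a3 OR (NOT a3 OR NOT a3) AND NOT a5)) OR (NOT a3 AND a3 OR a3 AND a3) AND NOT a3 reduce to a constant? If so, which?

yes, False

NOT NOT (a3 AND (NOT a3 OR NOT a3 OR (NOT a3 OR NOT a3) AND NOT a5)) OR (NOT a3 AND a3 OR a3 AND a3) AND NOT a3
= NOT NOT (a3 AND (NOT a3 OR NOT a3)) OR (NOT a3 AND a3 OR a3 AND a3) AND NOT a3   — absorption
= NOT NOT (a3 AND (NOT a3 OR NOT a3)) OR a3 AND NOT a3   — distribution
= NOT NOT (a3 AND NOT a3) OR a3 AND NOT a3   — idempotence
= NOT NOT (a3 AND NOT a3)   — complement / identity
= a3 AND NOT a3   — double negation
= FALSE   — complement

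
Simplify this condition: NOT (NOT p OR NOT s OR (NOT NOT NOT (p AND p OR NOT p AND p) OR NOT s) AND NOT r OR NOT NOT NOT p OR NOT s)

NOT (NOT p OR NOT s OR (NOT NOT NOT (p AND p OR NOT p AND p) OR NOT s) AND NOT r OR NOT NOT NOT p OR NOT s)
= NOT (NOT p OR NOT s OR (NOT NOT NOT (p AND (p OR NOT p)) OR NOT s) AND NOT r OR NOT NOT NOT p OR NOT s)
= NOT (NOT p OR NOT s OR (NOT NOT NOT p OR NOT s) AND NOT r OR NOT NOT NOT p OR NOT s)
= NOT (NOT p OR NOT s OR NOT NOT NOT p OR NOT s)
= NOT (NOT p OR NOT s OR NOT p OR NOT s)
= NOT (NOT p OR NOT s)
= p AND s

p AND s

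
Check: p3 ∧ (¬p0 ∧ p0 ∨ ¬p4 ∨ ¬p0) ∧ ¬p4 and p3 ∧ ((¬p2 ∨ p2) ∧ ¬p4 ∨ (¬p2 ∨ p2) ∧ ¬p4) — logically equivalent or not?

E1: p3 ∧ (¬p0 ∧ p0 ∨ ¬p4 ∨ ¬p0) ∧ ¬p4
    = p3 ∧ (¬p4 ∨ ¬p0) ∧ ¬p4   — complement / identity
    = p3 ∧ ¬p4   — absorption
E2: p3 ∧ ((¬p2 ∨ p2) ∧ ¬p4 ∨ (¬p2 ∨ p2) ∧ ¬p4)
    = p3 ∧ (¬p2 ∨ p2 ∨ ¬p2 ∨ p2) ∧ ¬p4   — distribution
    = p3 ∧ (¬p2 ∨ p2) ∧ ¬p4   — idempotence
    = p3 ∧ ¬p4   — complement / identity
Both reduce to p3 ∧ ¬p4, so they are equivalent.

Yes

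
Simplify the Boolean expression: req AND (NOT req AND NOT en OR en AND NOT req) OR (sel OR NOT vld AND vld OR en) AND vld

(sel OR en) AND vld

req AND (NOT req AND NOT en OR en AND NOT req) OR (sel OR NOT vld AND vld OR en) AND vld
= req AND (NOT req AND NOT en OR en AND NOT req) OR (sel OR en) AND vld   (complement / identity)
= req AND NOT req OR (sel OR en) AND vld   (distribution)
= (sel OR en) AND vld   (complement / identity)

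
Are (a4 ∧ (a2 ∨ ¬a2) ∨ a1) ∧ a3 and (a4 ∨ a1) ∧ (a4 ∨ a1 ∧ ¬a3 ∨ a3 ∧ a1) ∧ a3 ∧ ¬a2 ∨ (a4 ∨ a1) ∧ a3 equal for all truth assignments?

Yes

E1: (a4 ∧ (a2 ∨ ¬a2) ∨ a1) ∧ a3
    = (a4 ∨ a1) ∧ a3
E2: (a4 ∨ a1) ∧ (a4 ∨ a1 ∧ ¬a3 ∨ a3 ∧ a1) ∧ a3 ∧ ¬a2 ∨ (a4 ∨ a1) ∧ a3
    = (a4 ∨ a1) ∧ (a4 ∨ a1) ∧ a3 ∧ ¬a2 ∨ (a4 ∨ a1) ∧ a3
    = (a4 ∨ a1) ∧ a3 ∧ ¬a2 ∨ (a4 ∨ a1) ∧ a3
    = (a4 ∨ a1) ∧ a3
Both reduce to (a4 ∨ a1) ∧ a3, so they are equivalent.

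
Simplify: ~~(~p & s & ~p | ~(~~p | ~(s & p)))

~~(~p & s & ~p | ~(~~p | ~(s & p)))
= ~~(~p & s & ~p | ~p & s & p)   — De Morgan
= ~~((~p & s | s & p) & ~p)   — distribution
= ~~(s & ~p)   — distribution
= s & ~p   — double negation

s & ~p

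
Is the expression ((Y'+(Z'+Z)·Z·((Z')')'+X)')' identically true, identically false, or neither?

neither

((Y'+(Z'+Z)·Z·((Z')')'+X)')'
= ((Y'+(Z'+Z)·Z·Z'+X)')'   (double negation)
= ((Y'+Z·Z'+X)')'   (complement / identity)
= ((Y'+X)')'   (complement / identity)
= Y'+X   (double negation)
This depends on X, Y, so it is not a constant.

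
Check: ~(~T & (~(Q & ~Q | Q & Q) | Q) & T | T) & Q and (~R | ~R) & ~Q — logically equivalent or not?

E1: ~(~T & (~(Q & ~Q | Q & Q) | Q) & T | T) & Q
    = ~(~T & (~Q | Q) & T | T) & Q
    = ~(~T & T | T) & Q
    = ~T & Q
E2: (~R | ~R) & ~Q
    = ~R & ~Q
These differ: at Q=0, R=0, T=0, E1 = 0 but E2 = 1.

No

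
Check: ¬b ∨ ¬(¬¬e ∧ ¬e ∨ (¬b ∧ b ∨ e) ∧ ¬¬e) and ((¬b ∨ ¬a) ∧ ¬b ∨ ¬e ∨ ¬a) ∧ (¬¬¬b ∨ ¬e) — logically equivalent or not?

Yes

E1: ¬b ∨ ¬(¬¬e ∧ ¬e ∨ (¬b ∧ b ∨ e) ∧ ¬¬e)
    = ¬b ∨ ¬(¬¬e ∧ ¬e ∨ e ∧ ¬¬e)   (complement / identity)
    = ¬b ∨ ¬¬¬e   (distribution)
    = ¬b ∨ ¬e   (double negation)
E2: ((¬b ∨ ¬a) ∧ ¬b ∨ ¬e ∨ ¬a) ∧ (¬¬¬b ∨ ¬e)
    = ((¬b ∨ ¬a) ∧ ¬b ∨ ¬e ∨ ¬a) ∧ (¬b ∨ ¬e)   (double negation)
    = (¬b ∨ ¬e ∨ ¬a) ∧ (¬b ∨ ¬e)   (absorption)
    = ¬b ∨ ¬e   (absorption)
Both reduce to ¬b ∨ ¬e, so they are equivalent.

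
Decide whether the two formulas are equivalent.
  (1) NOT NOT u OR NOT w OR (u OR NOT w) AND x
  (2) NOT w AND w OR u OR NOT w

E1: NOT NOT u OR NOT w OR (u OR NOT w) AND x
    = u OR NOT w OR (u OR NOT w) AND x   [double negation]
    = u OR NOT w   [absorption]
E2: NOT w AND w OR u OR NOT w
    = u OR NOT w   [complement / identity]
Both reduce to u OR NOT w, so they are equivalent.

Yes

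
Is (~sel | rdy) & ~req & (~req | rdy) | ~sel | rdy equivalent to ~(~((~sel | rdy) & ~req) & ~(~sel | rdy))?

E1: (~sel | rdy) & ~req & (~req | rdy) | ~sel | rdy
    = (~sel | rdy) & ~req | ~sel | rdy
    = ~sel | rdy
E2: ~(~((~sel | rdy) & ~req) & ~(~sel | rdy))
    = (~sel | rdy) & ~req | ~sel | rdy
    = ~sel | rdy
Both reduce to ~sel | rdy, so they are equivalent.

Yes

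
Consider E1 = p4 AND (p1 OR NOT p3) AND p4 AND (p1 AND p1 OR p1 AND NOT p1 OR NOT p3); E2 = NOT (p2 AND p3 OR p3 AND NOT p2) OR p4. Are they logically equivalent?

No

E1: p4 AND (p1 OR NOT p3) AND p4 AND (p1 AND p1 OR p1 AND NOT p1 OR NOT p3)
    = p4 AND (p1 OR NOT p3) AND p4 AND (p1 OR NOT p3)   (distribution)
    = p4 AND (p1 OR NOT p3)   (idempotence)
E2: NOT (p2 AND p3 OR p3 AND NOT p2) OR p4
    = NOT p3 OR p4   (distribution)
These differ: at p1=0, p2=0, p3=0, p4=0, E1 = 0 but E2 = 1.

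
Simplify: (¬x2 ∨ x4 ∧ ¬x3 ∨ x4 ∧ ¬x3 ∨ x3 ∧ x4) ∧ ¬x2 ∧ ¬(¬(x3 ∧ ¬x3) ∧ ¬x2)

(¬x2 ∨ x4 ∧ ¬x3 ∨ x4 ∧ ¬x3 ∨ x3 ∧ x4) ∧ ¬x2 ∧ ¬(¬(x3 ∧ ¬x3) ∧ ¬x2)
= (¬x2 ∨ x4 ∧ ¬x3 ∨ x3 ∧ x4) ∧ ¬x2 ∧ ¬(¬(x3 ∧ ¬x3) ∧ ¬x2)   — idempotence
= (¬x2 ∨ x4 ∧ ¬x3 ∨ x3 ∧ x4) ∧ ¬x2 ∧ (x3 ∧ ¬x3 ∨ x2)   — De Morgan
= (¬x2 ∨ x4 ∧ ¬x3 ∨ x3 ∧ x4) ∧ ¬x2 ∧ x2   — complement / identity
= (¬x2 ∨ x4) ∧ ¬x2 ∧ x2   — distribution
= ¬x2 ∧ x2   — absorption
= False   — complement

False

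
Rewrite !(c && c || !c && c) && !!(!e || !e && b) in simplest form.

!(c && c || !c && c) && !!(!e || !e && b)
= !(c && c || !c && c) && !!!e   — absorption
= !(c && c || !c && c) && !e   — double negation
= !c && !e   — distribution

!c && !e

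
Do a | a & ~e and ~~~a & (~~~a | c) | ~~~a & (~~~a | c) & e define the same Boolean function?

E1: a | a & ~e
    = a   [absorption]
E2: ~~~a & (~~~a | c) | ~~~a & (~~~a | c) & e
    = ~~~a & (~~~a | c)   [absorption]
    = ~~~a   [absorption]
    = ~a   [double negation]
These differ: at a=0, c=0, e=0, E1 = 0 but E2 = 1.

No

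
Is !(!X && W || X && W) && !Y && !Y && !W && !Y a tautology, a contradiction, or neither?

!(!X && W || X && W) && !Y && !Y && !W && !Y
= !W && !Y && !Y && !W && !Y   — distribution
= !W && !Y && !W && !Y   — idempotence
= !W && !Y   — idempotence
This depends on W, Y, so it is not a constant.

neither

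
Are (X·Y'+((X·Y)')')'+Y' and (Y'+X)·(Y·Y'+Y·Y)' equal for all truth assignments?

No

E1: (X·Y'+((X·Y)')')'+Y'
    = (X·Y'+X·Y)'+Y'   [double negation]
    = X'+Y'   [distribution]
E2: (Y'+X)·(Y·Y'+Y·Y)'
    = (Y'+X)·Y'   [distribution]
    = Y'   [absorption]
These differ: at X=0, Y=1, E1 = 1 but E2 = 0.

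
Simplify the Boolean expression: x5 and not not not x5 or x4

x4

x5 and not not not x5 or x4
= x5 and not x5 or x4   [double negation]
= x4   [complement / identity]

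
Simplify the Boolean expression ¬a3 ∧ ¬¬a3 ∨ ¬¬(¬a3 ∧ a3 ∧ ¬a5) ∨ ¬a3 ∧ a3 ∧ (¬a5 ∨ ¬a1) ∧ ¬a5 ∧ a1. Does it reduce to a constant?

¬a3 ∧ ¬¬a3 ∨ ¬¬(¬a3 ∧ a3 ∧ ¬a5) ∨ ¬a3 ∧ a3 ∧ (¬a5 ∨ ¬a1) ∧ ¬a5 ∧ a1
= ¬a3 ∧ ¬¬a3 ∨ ¬¬(¬a3 ∧ a3 ∧ ¬a5) ∨ ¬a3 ∧ a3 ∧ ¬a5 ∧ a1
= ¬a3 ∧ ¬¬a3 ∨ ¬a3 ∧ a3 ∧ ¬a5 ∨ ¬a3 ∧ a3 ∧ ¬a5 ∧ a1
= ¬a3 ∧ ¬¬a3 ∨ ¬a3 ∧ a3 ∧ ¬a5
= ¬a3 ∧ a3 ∨ ¬a3 ∧ a3 ∧ ¬a5
= ¬a3 ∧ a3
= False

False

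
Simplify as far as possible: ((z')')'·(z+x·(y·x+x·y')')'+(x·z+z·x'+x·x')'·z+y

z'+y

((z')')'·(z+x·(y·x+x·y')')'+(x·z+z·x'+x·x')'·z+y
= ((z')')'·(z+x·x')'+(x·z+z·x'+x·x')'·z+y
= z'·(z+x·x')'+(x·z+z·x'+x·x')'·z+y
= z'·(z+x·x')'+(z+x·x')'·z+y
= (z+x·x')'+y
= z'+y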